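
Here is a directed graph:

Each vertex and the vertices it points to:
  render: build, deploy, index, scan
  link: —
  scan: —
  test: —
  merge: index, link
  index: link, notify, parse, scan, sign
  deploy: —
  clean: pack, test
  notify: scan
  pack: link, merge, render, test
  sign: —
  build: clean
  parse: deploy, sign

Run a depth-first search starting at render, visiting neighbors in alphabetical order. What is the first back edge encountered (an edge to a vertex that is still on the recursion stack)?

DFS from render (visiting neighbors in alphabetical order); mark gray on enter, black on exit:
render gray
  build gray
    clean gray
      pack gray
        link gray
        link black
        merge gray
          index gray
            index→link: link black — skip
            notify gray
              scan gray
              scan black
            notify black
            parse gray
              deploy gray
              deploy black
              sign gray
              sign black
            parse black
            index→scan: scan black — skip
            index→sign: sign black — skip
          index black
          merge→link: link black — skip
        merge black
        pack→render: render is gray → back edge
First back edge: pack → render.

pack->render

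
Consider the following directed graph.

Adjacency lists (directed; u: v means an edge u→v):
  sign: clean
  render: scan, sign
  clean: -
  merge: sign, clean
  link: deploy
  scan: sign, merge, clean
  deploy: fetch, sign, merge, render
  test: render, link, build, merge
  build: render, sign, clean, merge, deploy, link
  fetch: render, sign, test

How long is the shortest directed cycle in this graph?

For each vertex v, BFS finds the shortest path from v back to v.
The shortest such closed walk is fetch → test → build → deploy → fetch, length 4.

4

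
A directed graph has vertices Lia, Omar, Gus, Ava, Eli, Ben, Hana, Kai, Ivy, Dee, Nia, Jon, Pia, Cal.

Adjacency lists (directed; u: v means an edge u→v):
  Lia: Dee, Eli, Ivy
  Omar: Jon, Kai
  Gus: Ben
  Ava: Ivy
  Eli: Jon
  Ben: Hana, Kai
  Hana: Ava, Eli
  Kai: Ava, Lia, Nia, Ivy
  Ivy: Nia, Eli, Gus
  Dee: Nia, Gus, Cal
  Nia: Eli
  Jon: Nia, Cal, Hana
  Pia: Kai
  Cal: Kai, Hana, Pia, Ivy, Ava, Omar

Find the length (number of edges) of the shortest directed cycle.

3

For each vertex v, BFS finds the shortest path from v back to v.
The shortest such closed walk is Cal → Omar → Jon → Cal, length 3.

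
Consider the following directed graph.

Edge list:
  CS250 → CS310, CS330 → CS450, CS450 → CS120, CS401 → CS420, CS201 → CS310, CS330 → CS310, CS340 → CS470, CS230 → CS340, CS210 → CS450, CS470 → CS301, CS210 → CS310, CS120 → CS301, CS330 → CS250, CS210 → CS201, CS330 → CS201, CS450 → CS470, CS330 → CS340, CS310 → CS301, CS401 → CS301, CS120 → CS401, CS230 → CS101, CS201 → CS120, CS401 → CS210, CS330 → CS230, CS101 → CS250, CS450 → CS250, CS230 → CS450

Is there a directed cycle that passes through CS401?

CS401 is on a cycle iff CS401 can reach itself via ≥1 edge.
CS401 → CS210 → CS201 → CS120 → CS401 — yes.

Yes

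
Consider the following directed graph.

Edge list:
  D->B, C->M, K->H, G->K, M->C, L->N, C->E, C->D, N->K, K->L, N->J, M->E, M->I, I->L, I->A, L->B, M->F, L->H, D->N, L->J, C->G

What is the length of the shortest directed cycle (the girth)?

2

For each vertex v, BFS finds the shortest path from v back to v.
The shortest such closed walk is M → C → M, length 2.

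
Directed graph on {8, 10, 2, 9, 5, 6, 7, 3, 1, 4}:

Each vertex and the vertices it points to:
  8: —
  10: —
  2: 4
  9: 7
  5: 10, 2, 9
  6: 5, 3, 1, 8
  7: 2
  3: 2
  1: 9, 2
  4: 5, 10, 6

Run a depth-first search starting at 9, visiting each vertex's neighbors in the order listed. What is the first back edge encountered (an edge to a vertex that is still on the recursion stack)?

5→2

DFS from 9 (visiting each vertex's neighbors in the order listed); mark gray on enter, black on exit:
9 gray
  7 gray
    2 gray
      4 gray
        5 gray
          10 gray
          10 black
          5→2: 2 is gray → back edge
First back edge: 5 → 2.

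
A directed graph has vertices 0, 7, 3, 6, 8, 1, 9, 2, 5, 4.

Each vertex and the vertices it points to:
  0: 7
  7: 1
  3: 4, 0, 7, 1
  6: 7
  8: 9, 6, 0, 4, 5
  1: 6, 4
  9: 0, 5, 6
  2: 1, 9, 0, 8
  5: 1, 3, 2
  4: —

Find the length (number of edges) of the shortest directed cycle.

3

For each vertex v, BFS finds the shortest path from v back to v.
The shortest such closed walk is 2 → 9 → 5 → 2, length 3.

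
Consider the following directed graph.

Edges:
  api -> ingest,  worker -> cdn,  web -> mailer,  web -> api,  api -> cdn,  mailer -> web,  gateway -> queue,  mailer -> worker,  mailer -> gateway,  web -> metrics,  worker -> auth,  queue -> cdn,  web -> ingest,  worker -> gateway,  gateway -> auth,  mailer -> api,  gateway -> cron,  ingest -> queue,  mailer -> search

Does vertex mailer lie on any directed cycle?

mailer is on a cycle iff mailer can reach itself via ≥1 edge.
mailer → web → mailer — yes.

Yes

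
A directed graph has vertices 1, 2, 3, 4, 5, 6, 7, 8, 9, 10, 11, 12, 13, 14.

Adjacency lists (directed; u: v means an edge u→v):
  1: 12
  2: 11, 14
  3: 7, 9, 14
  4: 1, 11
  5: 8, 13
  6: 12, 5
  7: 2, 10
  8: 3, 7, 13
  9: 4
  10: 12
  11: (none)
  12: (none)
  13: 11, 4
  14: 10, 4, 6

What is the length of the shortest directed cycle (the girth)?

5

For each vertex v, BFS finds the shortest path from v back to v.
The shortest such closed walk is 5 → 8 → 3 → 14 → 6 → 5, length 5.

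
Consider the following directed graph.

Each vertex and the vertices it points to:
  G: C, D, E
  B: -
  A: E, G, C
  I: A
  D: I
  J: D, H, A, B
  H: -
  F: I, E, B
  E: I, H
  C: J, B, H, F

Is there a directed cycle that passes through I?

Yes

I is on a cycle iff I can reach itself via ≥1 edge.
I → A → E → I — yes.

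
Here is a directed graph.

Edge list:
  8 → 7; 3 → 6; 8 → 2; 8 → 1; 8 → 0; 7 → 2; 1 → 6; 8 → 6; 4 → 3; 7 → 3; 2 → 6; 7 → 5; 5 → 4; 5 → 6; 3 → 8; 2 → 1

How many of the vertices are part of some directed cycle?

5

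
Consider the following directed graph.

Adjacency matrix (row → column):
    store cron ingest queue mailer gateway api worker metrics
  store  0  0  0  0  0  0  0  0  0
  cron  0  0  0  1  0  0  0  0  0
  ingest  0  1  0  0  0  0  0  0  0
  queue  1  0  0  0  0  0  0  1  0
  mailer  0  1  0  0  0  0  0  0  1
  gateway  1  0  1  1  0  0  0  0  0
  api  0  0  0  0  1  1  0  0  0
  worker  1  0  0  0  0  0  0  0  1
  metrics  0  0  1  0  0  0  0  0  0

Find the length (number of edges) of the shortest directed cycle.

For each vertex v, BFS finds the shortest path from v back to v.
The shortest such closed walk is ingest → cron → queue → worker → metrics → ingest, length 5.

5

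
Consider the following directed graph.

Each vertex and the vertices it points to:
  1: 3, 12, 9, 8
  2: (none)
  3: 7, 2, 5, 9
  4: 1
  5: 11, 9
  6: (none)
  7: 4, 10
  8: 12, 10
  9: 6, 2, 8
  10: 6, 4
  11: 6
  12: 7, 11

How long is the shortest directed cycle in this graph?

For each vertex v, BFS finds the shortest path from v back to v.
The shortest such closed walk is 1 → 8 → 10 → 4 → 1, length 4.

4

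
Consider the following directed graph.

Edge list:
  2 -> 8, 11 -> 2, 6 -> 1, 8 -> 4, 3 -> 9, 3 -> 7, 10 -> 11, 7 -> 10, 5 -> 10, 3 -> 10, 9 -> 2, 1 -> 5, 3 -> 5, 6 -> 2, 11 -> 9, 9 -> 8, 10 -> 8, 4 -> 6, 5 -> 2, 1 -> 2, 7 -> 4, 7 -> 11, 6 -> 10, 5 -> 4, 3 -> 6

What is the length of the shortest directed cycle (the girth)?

4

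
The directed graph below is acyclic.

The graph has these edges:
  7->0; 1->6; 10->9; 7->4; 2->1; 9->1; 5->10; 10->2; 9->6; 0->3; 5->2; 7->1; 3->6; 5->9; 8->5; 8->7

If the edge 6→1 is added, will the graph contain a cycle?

Yes

Adding 6→1 creates a cycle iff 1 can already reach 6.
Path from 1: 1 → 6.
So 1 → … → 6 → 1 is a cycle.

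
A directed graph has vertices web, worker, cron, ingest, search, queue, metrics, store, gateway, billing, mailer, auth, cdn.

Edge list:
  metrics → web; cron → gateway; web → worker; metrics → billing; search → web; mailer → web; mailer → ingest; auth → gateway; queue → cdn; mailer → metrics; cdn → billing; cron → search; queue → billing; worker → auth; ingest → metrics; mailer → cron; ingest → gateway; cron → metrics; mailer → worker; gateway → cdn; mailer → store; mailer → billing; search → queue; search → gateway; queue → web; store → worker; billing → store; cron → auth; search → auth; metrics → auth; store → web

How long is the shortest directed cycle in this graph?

For each vertex v, BFS finds the shortest path from v back to v.
The shortest such closed walk is store → worker → auth → gateway → cdn → billing → store, length 6.

6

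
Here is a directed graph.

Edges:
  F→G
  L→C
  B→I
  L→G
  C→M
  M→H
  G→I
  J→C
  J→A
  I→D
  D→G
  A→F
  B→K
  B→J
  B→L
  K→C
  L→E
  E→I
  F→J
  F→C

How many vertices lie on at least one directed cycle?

6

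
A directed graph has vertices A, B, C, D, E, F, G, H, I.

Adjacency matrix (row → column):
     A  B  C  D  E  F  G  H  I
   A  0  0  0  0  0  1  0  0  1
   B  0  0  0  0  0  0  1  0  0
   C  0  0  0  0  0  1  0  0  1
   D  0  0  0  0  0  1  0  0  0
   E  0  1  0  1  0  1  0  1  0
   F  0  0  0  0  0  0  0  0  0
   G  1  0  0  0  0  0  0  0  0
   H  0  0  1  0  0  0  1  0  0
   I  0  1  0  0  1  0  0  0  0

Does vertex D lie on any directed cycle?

D lies on a cycle iff there is a path from D back to itself.
Exploring from D, it never reaches itself; equivalently, its strongly connected component is a singleton.

No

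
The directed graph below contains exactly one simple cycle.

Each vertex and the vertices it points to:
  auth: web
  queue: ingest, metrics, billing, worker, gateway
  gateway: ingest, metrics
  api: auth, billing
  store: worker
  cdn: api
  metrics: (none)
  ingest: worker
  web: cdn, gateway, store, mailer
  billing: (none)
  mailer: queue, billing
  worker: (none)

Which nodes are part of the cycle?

api, cdn, web, auth

DFS with gray/black marking from web:
web gray
  cdn gray
    api gray
      auth gray
        auth→web: web is gray → back edge
Back edge closes the cycle web → cdn → api → auth → web; its vertices are {api, cdn, web, auth}.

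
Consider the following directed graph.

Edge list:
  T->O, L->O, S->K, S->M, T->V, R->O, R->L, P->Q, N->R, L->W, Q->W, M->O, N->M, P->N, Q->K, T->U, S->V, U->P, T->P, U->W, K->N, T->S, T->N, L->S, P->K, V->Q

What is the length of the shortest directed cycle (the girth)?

5

For each vertex v, BFS finds the shortest path from v back to v.
The shortest such closed walk is S → K → N → R → L → S, length 5.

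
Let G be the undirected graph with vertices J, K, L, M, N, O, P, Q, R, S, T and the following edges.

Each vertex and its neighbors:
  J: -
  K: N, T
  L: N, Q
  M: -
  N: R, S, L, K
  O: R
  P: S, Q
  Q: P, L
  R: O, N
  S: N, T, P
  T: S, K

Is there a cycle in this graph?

Yes

DFS, tracking each vertex's parent; an edge to a visited non-parent vertex closes a cycle.
Start from L:
visit L (parent –)
  visit N (parent L)
    visit R (parent N)
      visit O (parent R)
        O–R: parent, skip
      R–N: parent, skip
    visit S (parent N)
      S–N: parent, skip
      visit T (parent S)
        T–S: parent, skip
        visit K (parent T)
          K–N: N visited and ≠ parent → cycle
Cycle: N – S – T – K – N.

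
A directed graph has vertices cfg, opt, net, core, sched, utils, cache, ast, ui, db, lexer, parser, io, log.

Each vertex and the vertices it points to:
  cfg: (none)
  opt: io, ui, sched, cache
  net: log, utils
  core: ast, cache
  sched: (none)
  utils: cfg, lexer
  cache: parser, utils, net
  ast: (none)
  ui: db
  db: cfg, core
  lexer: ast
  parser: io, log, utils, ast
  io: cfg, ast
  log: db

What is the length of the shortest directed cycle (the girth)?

For each vertex v, BFS finds the shortest path from v back to v.
The shortest such closed walk is cache → parser → log → db → core → cache, length 5.

5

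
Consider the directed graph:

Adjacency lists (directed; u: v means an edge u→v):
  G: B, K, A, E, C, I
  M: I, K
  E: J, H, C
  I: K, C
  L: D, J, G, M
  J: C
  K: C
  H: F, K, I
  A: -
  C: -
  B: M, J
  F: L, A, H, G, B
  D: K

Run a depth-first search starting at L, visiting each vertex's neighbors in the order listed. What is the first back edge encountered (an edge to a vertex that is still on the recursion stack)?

DFS from L (visiting each vertex's neighbors in the order listed); mark gray on enter, black on exit:
L gray
  D gray
    K gray
      C gray
      C black
    K black
  D black
  J gray
    J→C: C black — skip
  J black
  G gray
    B gray
      M gray
        I gray
          I→K: K black — skip
          I→C: C black — skip
        I black
        M→K: K black — skip
      M black
      B→J: J black — skip
    B black
    G→K: K black — skip
    A gray
    A black
    E gray
      E→J: J black — skip
      H gray
        F gray
          F→L: L is gray → back edge
First back edge: F → L.

F->L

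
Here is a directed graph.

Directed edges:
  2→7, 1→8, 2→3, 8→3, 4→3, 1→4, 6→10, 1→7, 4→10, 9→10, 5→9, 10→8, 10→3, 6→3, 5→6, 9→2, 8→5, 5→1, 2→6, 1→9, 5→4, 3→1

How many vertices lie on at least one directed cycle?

9

A vertex is on a directed cycle iff it belongs to a strongly connected component of size ≥ 2 (or has a self-loop).
The vertices on cycles are {1, 2, 3, 4, 5, 6, 8, 9, 10} — 9 in total.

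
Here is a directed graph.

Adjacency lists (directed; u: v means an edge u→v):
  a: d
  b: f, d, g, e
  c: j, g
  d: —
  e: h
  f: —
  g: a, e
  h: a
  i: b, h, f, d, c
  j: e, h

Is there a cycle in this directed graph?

DFS with white/gray/black marking, starting from g:
g gray
  a gray
    d gray
    d black
  a black
  e gray
    h gray
      h→a: a black — skip
    h black
  e black
g black
b gray
  f gray
  f black
  b→d: d black — skip
  b→g: g black — skip
  b→e: e black — skip
b black
c gray
  j gray
    j→e: e black — skip
    j→h: h black — skip
  j black
  c→g: g black — skip
c black
i gray
  i→b: b black — skip
  i→h: h black — skip
  i→f: f black — skip
  i→d: d black — skip
  i→c: c black — skip
i black
Every edge goes to a white or black vertex — no back edge, so the graph is acyclic.

No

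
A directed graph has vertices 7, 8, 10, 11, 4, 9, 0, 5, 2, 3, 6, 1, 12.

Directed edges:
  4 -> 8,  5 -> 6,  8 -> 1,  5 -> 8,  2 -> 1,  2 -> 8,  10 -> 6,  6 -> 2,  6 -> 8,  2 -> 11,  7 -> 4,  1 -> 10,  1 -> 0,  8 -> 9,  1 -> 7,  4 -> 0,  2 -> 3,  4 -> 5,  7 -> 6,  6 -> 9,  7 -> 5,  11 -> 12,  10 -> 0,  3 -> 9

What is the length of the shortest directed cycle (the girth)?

4

For each vertex v, BFS finds the shortest path from v back to v.
The shortest such closed walk is 2 → 1 → 7 → 6 → 2, length 4.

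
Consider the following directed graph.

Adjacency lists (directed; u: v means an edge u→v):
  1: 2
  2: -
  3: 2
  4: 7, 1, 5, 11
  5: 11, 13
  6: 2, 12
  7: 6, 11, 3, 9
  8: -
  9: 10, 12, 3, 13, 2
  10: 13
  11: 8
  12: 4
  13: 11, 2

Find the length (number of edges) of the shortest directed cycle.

For each vertex v, BFS finds the shortest path from v back to v.
The shortest such closed walk is 12 → 4 → 7 → 6 → 12, length 4.

4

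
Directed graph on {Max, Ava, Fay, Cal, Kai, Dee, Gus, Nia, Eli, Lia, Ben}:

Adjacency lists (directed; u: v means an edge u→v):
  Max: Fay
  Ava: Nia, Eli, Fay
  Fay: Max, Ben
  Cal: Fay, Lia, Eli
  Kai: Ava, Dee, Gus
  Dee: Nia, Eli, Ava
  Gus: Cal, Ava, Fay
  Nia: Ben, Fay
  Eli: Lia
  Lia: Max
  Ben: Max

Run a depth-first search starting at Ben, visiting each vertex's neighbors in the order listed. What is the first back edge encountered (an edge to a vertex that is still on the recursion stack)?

DFS from Ben (visiting each vertex's neighbors in the order listed); mark gray on enter, black on exit:
Ben gray
  Max gray
    Fay gray
      Fay→Max: Max is gray → back edge
First back edge: Fay → Max.

Fay→Max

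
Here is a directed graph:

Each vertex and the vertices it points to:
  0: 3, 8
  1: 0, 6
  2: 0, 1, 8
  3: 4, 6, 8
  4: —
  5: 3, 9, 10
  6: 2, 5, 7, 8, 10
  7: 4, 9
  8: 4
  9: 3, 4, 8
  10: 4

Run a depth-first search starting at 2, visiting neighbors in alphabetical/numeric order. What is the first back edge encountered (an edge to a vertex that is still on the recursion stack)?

DFS from 2 (visiting neighbors in alphabetical/numeric order); mark gray on enter, black on exit:
2 gray
  0 gray
    3 gray
      4 gray
      4 black
      6 gray
        6→2: 2 is gray → back edge
First back edge: 6 → 2.

6->2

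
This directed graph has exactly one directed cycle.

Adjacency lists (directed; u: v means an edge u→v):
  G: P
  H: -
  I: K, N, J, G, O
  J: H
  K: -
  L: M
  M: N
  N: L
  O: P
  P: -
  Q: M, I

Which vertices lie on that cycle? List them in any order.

L, M, N

DFS with gray/black marking from M:
M gray
  N gray
    L gray
      L→M: M is gray → back edge
Back edge closes the cycle M → N → L → M; its vertices are {L, M, N}.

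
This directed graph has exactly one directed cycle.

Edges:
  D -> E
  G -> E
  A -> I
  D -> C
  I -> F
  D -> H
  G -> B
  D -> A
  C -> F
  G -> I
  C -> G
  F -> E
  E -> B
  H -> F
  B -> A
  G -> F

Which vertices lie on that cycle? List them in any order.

DFS with gray/black marking from A:
A gray
  I gray
    F gray
      E gray
        B gray
          B→A: A is gray → back edge
Back edge closes the cycle A → I → F → E → B → A; its vertices are {A, B, E, F, I}.

A, B, E, F, I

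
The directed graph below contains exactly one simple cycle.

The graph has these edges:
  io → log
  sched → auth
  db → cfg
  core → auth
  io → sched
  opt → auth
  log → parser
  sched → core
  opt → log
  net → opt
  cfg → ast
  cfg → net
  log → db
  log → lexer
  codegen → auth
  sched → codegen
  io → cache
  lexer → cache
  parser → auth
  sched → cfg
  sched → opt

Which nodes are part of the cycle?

DFS with gray/black marking from log:
log gray
  lexer gray
    cache gray
    cache black
  lexer black
  parser gray
    auth gray
    auth black
  parser black
  db gray
    cfg gray
      net gray
        opt gray
          opt→auth: auth black — skip
          opt→log: log is gray → back edge
Back edge closes the cycle log → db → cfg → net → opt → log; its vertices are {db, cfg, log, net, opt}.

db, cfg, log, net, opt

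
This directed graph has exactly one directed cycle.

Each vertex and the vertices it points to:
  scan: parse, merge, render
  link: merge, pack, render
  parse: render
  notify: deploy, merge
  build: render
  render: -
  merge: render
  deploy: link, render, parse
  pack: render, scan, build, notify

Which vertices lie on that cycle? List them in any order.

DFS with gray/black marking from pack:
pack gray
  render gray
  render black
  scan gray
    parse gray
      parse→render: render black — skip
    parse black
    merge gray
      merge→render: render black — skip
    merge black
    scan→render: render black — skip
  scan black
  build gray
    build→render: render black — skip
  build black
  notify gray
    deploy gray
      link gray
        link→merge: merge black — skip
        link→pack: pack is gray → back edge
Back edge closes the cycle pack → notify → deploy → link → pack; its vertices are {link, pack, deploy, notify}.

link, pack, deploy, notify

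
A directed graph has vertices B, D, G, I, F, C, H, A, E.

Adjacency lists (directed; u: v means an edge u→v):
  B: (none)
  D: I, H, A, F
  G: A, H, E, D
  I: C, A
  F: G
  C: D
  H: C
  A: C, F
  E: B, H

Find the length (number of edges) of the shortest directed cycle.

3

For each vertex v, BFS finds the shortest path from v back to v.
The shortest such closed walk is G → A → F → G, length 3.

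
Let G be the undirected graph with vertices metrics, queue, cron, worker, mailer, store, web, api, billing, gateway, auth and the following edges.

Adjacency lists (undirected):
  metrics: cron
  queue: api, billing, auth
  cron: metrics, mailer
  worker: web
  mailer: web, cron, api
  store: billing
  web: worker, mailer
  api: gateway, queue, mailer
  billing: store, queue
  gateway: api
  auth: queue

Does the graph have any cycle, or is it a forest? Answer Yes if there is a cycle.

DFS, tracking each vertex's parent; an edge to a visited non-parent vertex closes a cycle.
Start from web:
visit web (parent –)
  visit worker (parent web)
    worker–web: parent, skip
  visit mailer (parent web)
    mailer–web: parent, skip
    visit cron (parent mailer)
      visit metrics (parent cron)
        metrics–cron: parent, skip
      cron–mailer: parent, skip
    visit api (parent mailer)
      visit gateway (parent api)
        gateway–api: parent, skip
      visit queue (parent api)
        queue–api: parent, skip
        visit billing (parent queue)
          visit store (parent billing)
            store–billing: parent, skip
          billing–queue: parent, skip
        visit auth (parent queue)
          auth–queue: parent, skip
      api–mailer: parent, skip
No non-parent visited neighbor found — the graph is a forest.

No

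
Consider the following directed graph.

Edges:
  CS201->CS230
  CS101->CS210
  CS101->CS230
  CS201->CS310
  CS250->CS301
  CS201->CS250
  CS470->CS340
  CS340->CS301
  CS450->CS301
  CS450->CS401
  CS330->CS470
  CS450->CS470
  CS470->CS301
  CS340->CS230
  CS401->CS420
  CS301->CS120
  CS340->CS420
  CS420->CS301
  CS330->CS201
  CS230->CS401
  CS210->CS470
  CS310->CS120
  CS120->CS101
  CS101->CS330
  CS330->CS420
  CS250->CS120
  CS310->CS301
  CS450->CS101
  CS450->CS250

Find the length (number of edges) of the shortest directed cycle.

For each vertex v, BFS finds the shortest path from v back to v.
The shortest such closed walk is CS101 → CS210 → CS470 → CS301 → CS120 → CS101, length 5.

5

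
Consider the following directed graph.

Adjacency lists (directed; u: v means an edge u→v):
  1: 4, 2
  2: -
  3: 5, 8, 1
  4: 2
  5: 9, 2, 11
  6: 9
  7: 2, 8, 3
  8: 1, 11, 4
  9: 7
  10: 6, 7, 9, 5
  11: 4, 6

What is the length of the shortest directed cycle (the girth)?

For each vertex v, BFS finds the shortest path from v back to v.
The shortest such closed walk is 7 → 3 → 5 → 9 → 7, length 4.

4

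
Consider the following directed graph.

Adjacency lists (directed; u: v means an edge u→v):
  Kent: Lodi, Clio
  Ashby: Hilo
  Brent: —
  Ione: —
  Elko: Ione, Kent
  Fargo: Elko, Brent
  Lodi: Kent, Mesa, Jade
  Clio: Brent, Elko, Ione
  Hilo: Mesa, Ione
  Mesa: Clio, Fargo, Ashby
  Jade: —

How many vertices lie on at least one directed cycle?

A vertex is on a directed cycle iff it belongs to a strongly connected component of size ≥ 2 (or has a self-loop).
The vertices on cycles are {Clio, Elko, Hilo, Kent, Lodi, Mesa, Ashby, Fargo} — 8 in total.

8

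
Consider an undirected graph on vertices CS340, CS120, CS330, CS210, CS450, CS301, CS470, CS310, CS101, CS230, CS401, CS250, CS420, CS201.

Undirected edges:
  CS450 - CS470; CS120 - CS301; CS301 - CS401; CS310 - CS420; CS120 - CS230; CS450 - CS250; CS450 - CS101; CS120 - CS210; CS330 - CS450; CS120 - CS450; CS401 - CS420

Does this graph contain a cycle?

No

DFS, tracking each vertex's parent; an edge to a visited non-parent vertex closes a cycle.
Start from CS470:
visit CS470 (parent –)
  visit CS450 (parent CS470)
    visit CS330 (parent CS450)
      CS330–CS450: parent, skip
    CS450–CS470: parent, skip
    visit CS120 (parent CS450)
      visit CS210 (parent CS120)
        CS210–CS120: parent, skip
      CS120–CS450: parent, skip
      visit CS301 (parent CS120)
        visit CS401 (parent CS301)
          visit CS420 (parent CS401)
            visit CS310 (parent CS420)
              CS310–CS420: parent, skip
            CS420–CS401: parent, skip
          CS401–CS301: parent, skip
        CS301–CS120: parent, skip
      visit CS230 (parent CS120)
        CS230–CS120: parent, skip
    visit CS101 (parent CS450)
      CS101–CS450: parent, skip
    visit CS250 (parent CS450)
      CS250–CS450: parent, skip
visit CS340 (parent –)
visit CS201 (parent –)
No non-parent visited neighbor found — the graph is a forest.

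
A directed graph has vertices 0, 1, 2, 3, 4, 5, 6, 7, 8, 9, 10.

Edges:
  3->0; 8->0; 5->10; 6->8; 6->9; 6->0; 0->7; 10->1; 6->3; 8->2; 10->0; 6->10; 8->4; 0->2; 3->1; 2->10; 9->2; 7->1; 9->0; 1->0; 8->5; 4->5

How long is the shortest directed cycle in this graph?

3

For each vertex v, BFS finds the shortest path from v back to v.
The shortest such closed walk is 10 → 0 → 2 → 10, length 3.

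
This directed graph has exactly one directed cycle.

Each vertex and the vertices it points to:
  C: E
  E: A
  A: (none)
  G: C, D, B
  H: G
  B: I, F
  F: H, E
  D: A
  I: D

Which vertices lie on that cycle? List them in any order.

DFS with gray/black marking from G:
G gray
  C gray
    E gray
      A gray
      A black
    E black
  C black
  D gray
    D→A: A black — skip
  D black
  B gray
    I gray
      I→D: D black — skip
    I black
    F gray
      H gray
        H→G: G is gray → back edge
Back edge closes the cycle G → B → F → H → G; its vertices are {B, F, G, H}.

B, F, G, H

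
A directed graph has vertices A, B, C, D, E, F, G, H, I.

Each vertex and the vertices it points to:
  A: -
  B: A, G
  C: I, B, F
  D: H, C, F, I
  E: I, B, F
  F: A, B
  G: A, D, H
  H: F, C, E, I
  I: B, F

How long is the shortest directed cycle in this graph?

For each vertex v, BFS finds the shortest path from v back to v.
The shortest such closed walk is G → H → F → B → G, length 4.

4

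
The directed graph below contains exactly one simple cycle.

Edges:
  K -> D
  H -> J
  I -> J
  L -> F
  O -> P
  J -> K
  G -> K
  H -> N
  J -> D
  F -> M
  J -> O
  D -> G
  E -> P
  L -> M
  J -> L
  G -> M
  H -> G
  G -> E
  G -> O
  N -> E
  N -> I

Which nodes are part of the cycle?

DFS with gray/black marking from G:
G gray
  O gray
    P gray
    P black
  O black
  E gray
    E→P: P black — skip
  E black
  M gray
  M black
  K gray
    D gray
      D→G: G is gray → back edge
Back edge closes the cycle G → K → D → G; its vertices are {D, G, K}.

D, G, K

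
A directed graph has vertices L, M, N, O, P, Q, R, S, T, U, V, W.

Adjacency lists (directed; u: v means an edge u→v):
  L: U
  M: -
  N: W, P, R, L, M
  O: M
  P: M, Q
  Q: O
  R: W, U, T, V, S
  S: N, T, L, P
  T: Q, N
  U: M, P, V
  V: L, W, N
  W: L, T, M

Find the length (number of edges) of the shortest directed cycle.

For each vertex v, BFS finds the shortest path from v back to v.
The shortest such closed walk is R → V → N → R, length 3.

3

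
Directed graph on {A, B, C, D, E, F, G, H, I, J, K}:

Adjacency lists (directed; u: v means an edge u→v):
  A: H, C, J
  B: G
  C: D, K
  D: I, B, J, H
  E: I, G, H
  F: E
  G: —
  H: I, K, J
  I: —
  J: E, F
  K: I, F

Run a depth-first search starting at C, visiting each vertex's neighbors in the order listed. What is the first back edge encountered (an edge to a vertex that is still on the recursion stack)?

F→E

DFS from C (visiting each vertex's neighbors in the order listed); mark gray on enter, black on exit:
C gray
  D gray
    I gray
    I black
    B gray
      G gray
      G black
    B black
    J gray
      E gray
        E→I: I black — skip
        E→G: G black — skip
        H gray
          H→I: I black — skip
          K gray
            K→I: I black — skip
            F gray
              F→E: E is gray → back edge
First back edge: F → E.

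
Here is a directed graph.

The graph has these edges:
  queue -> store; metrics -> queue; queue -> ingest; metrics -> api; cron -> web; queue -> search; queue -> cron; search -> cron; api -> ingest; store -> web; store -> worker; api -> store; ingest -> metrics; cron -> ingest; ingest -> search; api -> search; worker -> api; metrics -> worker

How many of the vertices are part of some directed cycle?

8

A vertex is on a directed cycle iff it belongs to a strongly connected component of size ≥ 2 (or has a self-loop).
The vertices on cycles are {api, cron, queue, store, ingest, search, worker, metrics} — 8 in total.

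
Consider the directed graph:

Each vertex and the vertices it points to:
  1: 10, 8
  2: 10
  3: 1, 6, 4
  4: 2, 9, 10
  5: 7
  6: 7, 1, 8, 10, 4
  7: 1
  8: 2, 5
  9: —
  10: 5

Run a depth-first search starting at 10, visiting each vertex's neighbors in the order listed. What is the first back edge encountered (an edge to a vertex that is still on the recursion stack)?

DFS from 10 (visiting each vertex's neighbors in the order listed); mark gray on enter, black on exit:
10 gray
  5 gray
    7 gray
      1 gray
        1→10: 10 is gray → back edge
First back edge: 1 → 10.

1→10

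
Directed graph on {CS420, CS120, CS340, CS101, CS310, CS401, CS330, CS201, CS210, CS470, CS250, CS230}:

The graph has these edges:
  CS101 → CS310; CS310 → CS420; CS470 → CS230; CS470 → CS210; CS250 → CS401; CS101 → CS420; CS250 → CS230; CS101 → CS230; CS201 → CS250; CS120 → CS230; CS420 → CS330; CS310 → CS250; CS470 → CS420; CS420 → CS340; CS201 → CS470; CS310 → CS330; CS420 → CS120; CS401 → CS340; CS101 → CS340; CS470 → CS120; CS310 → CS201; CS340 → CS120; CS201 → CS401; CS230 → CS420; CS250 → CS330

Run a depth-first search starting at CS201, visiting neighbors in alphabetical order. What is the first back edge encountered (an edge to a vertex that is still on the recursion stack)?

DFS from CS201 (visiting neighbors in alphabetical order); mark gray on enter, black on exit:
CS201 gray
  CS250 gray
    CS230 gray
      CS420 gray
        CS120 gray
          CS120→CS230: CS230 is gray → back edge
First back edge: CS120 → CS230.

CS120→CS230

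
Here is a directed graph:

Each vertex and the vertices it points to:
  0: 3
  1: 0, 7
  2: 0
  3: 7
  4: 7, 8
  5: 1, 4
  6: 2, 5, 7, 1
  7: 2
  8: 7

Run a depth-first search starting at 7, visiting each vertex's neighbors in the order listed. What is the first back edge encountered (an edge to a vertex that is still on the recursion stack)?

3→7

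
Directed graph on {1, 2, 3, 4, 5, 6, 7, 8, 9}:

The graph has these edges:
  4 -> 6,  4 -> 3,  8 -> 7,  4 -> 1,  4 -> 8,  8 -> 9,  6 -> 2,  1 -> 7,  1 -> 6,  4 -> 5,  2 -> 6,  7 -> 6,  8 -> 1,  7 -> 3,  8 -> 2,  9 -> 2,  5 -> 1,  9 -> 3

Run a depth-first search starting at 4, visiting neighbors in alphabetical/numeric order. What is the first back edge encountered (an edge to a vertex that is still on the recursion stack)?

2→6

DFS from 4 (visiting neighbors in alphabetical/numeric order); mark gray on enter, black on exit:
4 gray
  1 gray
    6 gray
      2 gray
        2→6: 6 is gray → back edge
First back edge: 2 → 6.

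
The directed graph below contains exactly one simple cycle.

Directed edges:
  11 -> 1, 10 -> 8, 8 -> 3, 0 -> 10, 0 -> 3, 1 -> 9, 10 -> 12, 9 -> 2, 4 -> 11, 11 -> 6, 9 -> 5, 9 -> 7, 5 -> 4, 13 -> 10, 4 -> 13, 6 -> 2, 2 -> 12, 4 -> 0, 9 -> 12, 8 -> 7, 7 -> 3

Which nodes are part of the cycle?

1, 4, 5, 9, 11

DFS with gray/black marking from 5:
5 gray
  4 gray
    13 gray
      10 gray
        12 gray
        12 black
        8 gray
          3 gray
          3 black
          7 gray
            7→3: 3 black — skip
          7 black
        8 black
      10 black
    13 black
    11 gray
      1 gray
        9 gray
          2 gray
            2→12: 12 black — skip
          2 black
          9→12: 12 black — skip
          9→7: 7 black — skip
          9→5: 5 is gray → back edge
Back edge closes the cycle 5 → 4 → 11 → 1 → 9 → 5; its vertices are {1, 4, 5, 9, 11}.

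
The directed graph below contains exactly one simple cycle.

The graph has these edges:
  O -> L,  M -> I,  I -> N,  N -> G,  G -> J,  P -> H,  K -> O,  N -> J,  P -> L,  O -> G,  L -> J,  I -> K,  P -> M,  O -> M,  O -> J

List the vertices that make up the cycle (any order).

I, K, M, O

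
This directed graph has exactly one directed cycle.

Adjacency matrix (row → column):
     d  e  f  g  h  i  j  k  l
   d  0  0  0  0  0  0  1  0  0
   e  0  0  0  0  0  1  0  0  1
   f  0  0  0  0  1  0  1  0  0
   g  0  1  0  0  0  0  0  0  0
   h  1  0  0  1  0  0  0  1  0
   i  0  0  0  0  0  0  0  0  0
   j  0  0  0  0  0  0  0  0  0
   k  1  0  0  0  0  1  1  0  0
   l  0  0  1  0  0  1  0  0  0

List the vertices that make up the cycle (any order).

DFS with gray/black marking from f:
f gray
  j gray
  j black
  h gray
    k gray
      k→j: j black — skip
      i gray
      i black
      d gray
        d→j: j black — skip
      d black
    k black
    h→d: d black — skip
    g gray
      e gray
        l gray
          l→i: i black — skip
          l→f: f is gray → back edge
Back edge closes the cycle f → h → g → e → l → f; its vertices are {e, f, g, h, l}.

e, f, g, h, l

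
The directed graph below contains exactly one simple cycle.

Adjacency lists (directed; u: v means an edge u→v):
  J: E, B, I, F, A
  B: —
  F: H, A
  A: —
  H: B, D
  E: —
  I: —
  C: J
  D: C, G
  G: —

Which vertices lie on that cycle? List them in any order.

C, D, F, H, J

DFS with gray/black marking from C:
C gray
  J gray
    E gray
    E black
    B gray
    B black
    I gray
    I black
    F gray
      H gray
        H→B: B black — skip
        D gray
          D→C: C is gray → back edge
Back edge closes the cycle C → J → F → H → D → C; its vertices are {C, D, F, H, J}.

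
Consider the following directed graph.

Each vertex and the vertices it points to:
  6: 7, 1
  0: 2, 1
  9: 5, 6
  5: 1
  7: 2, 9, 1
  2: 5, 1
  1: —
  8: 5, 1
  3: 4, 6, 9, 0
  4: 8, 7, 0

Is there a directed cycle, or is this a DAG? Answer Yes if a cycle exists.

Yes

DFS with white/gray/black marking, starting from 6:
6 gray
  7 gray
    2 gray
      5 gray
        1 gray
        1 black
      5 black
      2→1: 1 black — skip
    2 black
    9 gray
      9→5: 5 black — skip
      9→6: 6 is gray → back edge
Back edge found, so a cycle exists: 6 → 7 → 9 → 6.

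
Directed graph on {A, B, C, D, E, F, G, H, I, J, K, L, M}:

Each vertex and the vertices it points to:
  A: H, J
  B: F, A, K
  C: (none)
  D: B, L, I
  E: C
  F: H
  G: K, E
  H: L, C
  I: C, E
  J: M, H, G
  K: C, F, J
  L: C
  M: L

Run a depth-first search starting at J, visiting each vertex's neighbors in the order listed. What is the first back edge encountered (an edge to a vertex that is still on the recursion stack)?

K->J

DFS from J (visiting each vertex's neighbors in the order listed); mark gray on enter, black on exit:
J gray
  M gray
    L gray
      C gray
      C black
    L black
  M black
  H gray
    H→L: L black — skip
    H→C: C black — skip
  H black
  G gray
    K gray
      K→C: C black — skip
      F gray
        F→H: H black — skip
      F black
      K→J: J is gray → back edge
First back edge: K → J.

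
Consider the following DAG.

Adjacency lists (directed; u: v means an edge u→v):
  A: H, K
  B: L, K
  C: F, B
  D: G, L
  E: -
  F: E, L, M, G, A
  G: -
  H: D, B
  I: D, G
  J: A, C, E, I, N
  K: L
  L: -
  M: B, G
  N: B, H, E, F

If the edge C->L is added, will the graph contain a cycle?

Adding C→L creates a cycle iff L can already reach C.
Explore from L: no path reaches C. The graph stays acyclic.

No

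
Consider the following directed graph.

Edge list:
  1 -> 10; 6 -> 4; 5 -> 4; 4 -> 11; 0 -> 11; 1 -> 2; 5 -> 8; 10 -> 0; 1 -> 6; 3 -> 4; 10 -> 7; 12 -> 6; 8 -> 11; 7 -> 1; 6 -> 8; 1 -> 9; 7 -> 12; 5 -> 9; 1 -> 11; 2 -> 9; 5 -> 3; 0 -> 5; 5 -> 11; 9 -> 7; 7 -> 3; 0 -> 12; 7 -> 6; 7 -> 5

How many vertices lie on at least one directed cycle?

A vertex is on a directed cycle iff it belongs to a strongly connected component of size ≥ 2 (or has a self-loop).
The vertices on cycles are {0, 1, 2, 5, 7, 9, 10} — 7 in total.

7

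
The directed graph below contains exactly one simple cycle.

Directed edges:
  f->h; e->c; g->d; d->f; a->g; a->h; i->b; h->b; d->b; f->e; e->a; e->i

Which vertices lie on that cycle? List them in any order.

a, d, e, f, g

DFS with gray/black marking from e:
e gray
  i gray
    b gray
    b black
  i black
  c gray
  c black
  a gray
    h gray
      h→b: b black — skip
    h black
    g gray
      d gray
        d→b: b black — skip
        f gray
          f→h: h black — skip
          f→e: e is gray → back edge
Back edge closes the cycle e → a → g → d → f → e; its vertices are {a, d, e, f, g}.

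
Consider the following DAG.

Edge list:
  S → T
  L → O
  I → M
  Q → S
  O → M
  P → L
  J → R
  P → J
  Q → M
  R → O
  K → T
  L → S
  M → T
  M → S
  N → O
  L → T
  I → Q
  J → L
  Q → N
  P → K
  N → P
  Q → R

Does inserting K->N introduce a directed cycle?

Adding K→N creates a cycle iff N can already reach K.
Path from N: N → P → K.
So N → … → K → N is a cycle.

Yes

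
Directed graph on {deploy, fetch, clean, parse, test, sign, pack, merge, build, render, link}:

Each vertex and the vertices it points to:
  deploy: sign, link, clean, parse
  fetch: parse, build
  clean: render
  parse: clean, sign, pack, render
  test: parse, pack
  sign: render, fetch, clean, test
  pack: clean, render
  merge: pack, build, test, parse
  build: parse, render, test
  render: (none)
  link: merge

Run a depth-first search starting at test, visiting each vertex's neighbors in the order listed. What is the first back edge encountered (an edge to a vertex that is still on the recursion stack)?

fetch->parse

DFS from test (visiting each vertex's neighbors in the order listed); mark gray on enter, black on exit:
test gray
  parse gray
    clean gray
      render gray
      render black
    clean black
    sign gray
      sign→render: render black — skip
      fetch gray
        fetch→parse: parse is gray → back edge
First back edge: fetch → parse.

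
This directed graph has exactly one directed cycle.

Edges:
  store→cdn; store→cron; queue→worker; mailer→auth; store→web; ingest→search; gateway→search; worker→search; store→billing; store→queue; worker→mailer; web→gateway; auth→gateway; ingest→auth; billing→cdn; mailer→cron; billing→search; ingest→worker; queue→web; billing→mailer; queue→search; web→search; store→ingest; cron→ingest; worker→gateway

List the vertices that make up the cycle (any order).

cron, ingest, mailer, worker

DFS with gray/black marking from cron:
cron gray
  ingest gray
    worker gray
      gateway gray
        search gray
        search black
      gateway black
      mailer gray
        mailer→cron: cron is gray → back edge
Back edge closes the cycle cron → ingest → worker → mailer → cron; its vertices are {cron, ingest, mailer, worker}.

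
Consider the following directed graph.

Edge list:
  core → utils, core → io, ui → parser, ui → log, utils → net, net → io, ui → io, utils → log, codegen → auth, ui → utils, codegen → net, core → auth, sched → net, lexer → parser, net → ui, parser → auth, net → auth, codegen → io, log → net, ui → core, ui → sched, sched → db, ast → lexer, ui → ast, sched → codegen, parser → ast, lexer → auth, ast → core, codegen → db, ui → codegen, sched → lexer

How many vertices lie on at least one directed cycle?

A vertex is on a directed cycle iff it belongs to a strongly connected component of size ≥ 2 (or has a self-loop).
The vertices on cycles are {ui, ast, log, net, core, lexer, sched, utils, parser, codegen} — 10 in total.

10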